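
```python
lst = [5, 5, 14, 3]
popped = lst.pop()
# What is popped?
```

3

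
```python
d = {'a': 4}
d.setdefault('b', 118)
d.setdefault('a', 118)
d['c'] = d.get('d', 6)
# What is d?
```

After line 1: d = {'a': 4}
After line 2 (setdefault adds 'b'=118): d = {'a': 4, 'b': 118}
After line 3 (setdefault 'a' no-op, already exists): d = {'a': 4, 'b': 118}
After line 4 (get('d', 6) returns default since 'd' not in d): d = {'a': 4, 'b': 118, 'c': 6}

{'a': 4, 'b': 118, 'c': 6}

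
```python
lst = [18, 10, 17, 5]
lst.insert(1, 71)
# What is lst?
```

[18, 71, 10, 17, 5]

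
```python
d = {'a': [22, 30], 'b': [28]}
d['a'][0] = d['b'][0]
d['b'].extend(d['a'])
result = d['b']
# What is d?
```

After line 1: d = {'a': [22, 30], 'b': [28]}
After line 2 (a[0] = b[0] = 28): d = {'a': [28, 30], 'b': [28]}
After line 3 (b.extend(a) appends [28, 30]): d = {'a': [28, 30], 'b': [28, 28, 30]}
After line 4: result = d['b'] = [28, 28, 30]

{'a': [28, 30], 'b': [28, 28, 30]}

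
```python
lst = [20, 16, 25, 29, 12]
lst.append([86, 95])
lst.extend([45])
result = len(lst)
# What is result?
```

After line 1: lst = [20, 16, 25, 29, 12]
After line 2 (append adds [86, 95] as single element): lst = [20, 16, 25, 29, 12, [86, 95]]
After line 3 (extend unpacks [45], adds 45): lst = [20, 16, 25, 29, 12, [86, 95], 45]
After line 4: result = len(lst) = 7

7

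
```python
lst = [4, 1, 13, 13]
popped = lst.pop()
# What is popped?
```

13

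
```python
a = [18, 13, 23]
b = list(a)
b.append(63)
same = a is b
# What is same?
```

After line 1: a = [18, 13, 23]
After line 2 (b = list(a) is a shallow copy, new object): a = [18, 13, 23], b = [18, 13, 23]
After line 3 (append only mutates b): a = [18, 13, 23], b = [18, 13, 23, 63]
After line 4 (same = a is b; different objects -> False): same = False

False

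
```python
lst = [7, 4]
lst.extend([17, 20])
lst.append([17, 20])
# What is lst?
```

After line 1: lst = [7, 4]
After line 2 (extend unpacks [17, 20]): lst = [7, 4, 17, 20]
After line 3 (append adds [17, 20] as single element): lst = [7, 4, 17, 20, [17, 20]]

[7, 4, 17, 20, [17, 20]]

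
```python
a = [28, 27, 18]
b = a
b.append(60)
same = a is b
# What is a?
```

After line 1: a = [28, 27, 18]
After line 2 (b = a is an alias, same object): a = [28, 27, 18], b = [28, 27, 18]
After line 3 (b.append mutates the shared list): a = [28, 27, 18, 60], b = [28, 27, 18, 60]
After line 4 (same = a is b; same object -> True): same = True

[28, 27, 18, 60]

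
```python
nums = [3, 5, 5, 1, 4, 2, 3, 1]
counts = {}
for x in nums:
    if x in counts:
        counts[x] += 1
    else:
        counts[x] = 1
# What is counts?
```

Initial: counts = {}, nums = [3, 5, 5, 1, 4, 2, 3, 1]
See 3: counts = {3: 1}
See 5: counts = {3: 1, 5: 1}
See 5: counts = {3: 1, 5: 2}
See 1: counts = {3: 1, 5: 2, 1: 1}
See 4: counts = {3: 1, 5: 2, 1: 1, 4: 1}
See 2: counts = {3: 1, 5: 2, 1: 1, 4: 1, 2: 1}
See 3: counts = {3: 2, 5: 2, 1: 1, 4: 1, 2: 1}
See 1: counts = {3: 2, 5: 2, 1: 2, 4: 1, 2: 1}

{3: 2, 5: 2, 1: 2, 4: 1, 2: 1}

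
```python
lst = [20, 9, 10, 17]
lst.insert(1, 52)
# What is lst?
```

[20, 52, 9, 10, 17]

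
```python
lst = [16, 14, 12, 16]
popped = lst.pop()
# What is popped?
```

16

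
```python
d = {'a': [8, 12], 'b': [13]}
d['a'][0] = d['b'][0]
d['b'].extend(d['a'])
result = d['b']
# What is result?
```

After line 1: d = {'a': [8, 12], 'b': [13]}
After line 2 (a[0] = b[0] = 13): d = {'a': [13, 12], 'b': [13]}
After line 3 (b.extend(a) appends [13, 12]): d = {'a': [13, 12], 'b': [13, 13, 12]}
After line 4: result = d['b'] = [13, 13, 12]

[13, 13, 12]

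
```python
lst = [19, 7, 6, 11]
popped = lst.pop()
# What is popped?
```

11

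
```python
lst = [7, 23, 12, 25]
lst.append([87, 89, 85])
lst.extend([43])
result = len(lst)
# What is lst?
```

After line 1: lst = [7, 23, 12, 25]
After line 2 (append adds [87, 89, 85] as single element): lst = [7, 23, 12, 25, [87, 89, 85]]
After line 3 (extend unpacks [43], adds 43): lst = [7, 23, 12, 25, [87, 89, 85], 43]
After line 4: result = len(lst) = 6

[7, 23, 12, 25, [87, 89, 85], 43]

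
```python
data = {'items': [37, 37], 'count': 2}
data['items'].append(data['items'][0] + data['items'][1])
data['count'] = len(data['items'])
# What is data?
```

After line 1: data = {'items': [37, 37], 'count': 2}
After line 2 (append 37 + 37 = 74): data = {'items': [37, 37, 74], 'count': 2}
After line 3 (count = len(items) = 3): data = {'items': [37, 37, 74], 'count': 3}

{'items': [37, 37, 74], 'count': 3}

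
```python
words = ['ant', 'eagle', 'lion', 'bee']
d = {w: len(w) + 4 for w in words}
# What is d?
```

{'ant': 7, 'eagle': 9, 'lion': 8, 'bee': 7}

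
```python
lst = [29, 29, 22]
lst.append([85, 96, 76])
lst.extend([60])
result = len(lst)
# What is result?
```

After line 1: lst = [29, 29, 22]
After line 2 (append adds [85, 96, 76] as single element): lst = [29, 29, 22, [85, 96, 76]]
After line 3 (extend unpacks [60], adds 60): lst = [29, 29, 22, [85, 96, 76], 60]
After line 4: result = len(lst) = 5

5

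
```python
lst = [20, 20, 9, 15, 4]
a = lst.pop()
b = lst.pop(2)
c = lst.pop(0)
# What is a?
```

After line 1: lst = [20, 20, 9, 15, 4]
After line 2 (pop() -> a = 4): lst = [20, 20, 9, 15]
After line 3 (pop(2) -> b = 9): lst = [20, 20, 15]
After line 4 (pop(0) -> c = 20): lst = [20, 15]

4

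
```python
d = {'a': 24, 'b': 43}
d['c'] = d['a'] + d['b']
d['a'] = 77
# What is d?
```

After line 1: d = {'a': 24, 'b': 43}
After line 2 (d['c'] = 24 + 43): d = {'a': 24, 'b': 43, 'c': 67}
After line 3: d = {'a': 77, 'b': 43, 'c': 67}

{'a': 77, 'b': 43, 'c': 67}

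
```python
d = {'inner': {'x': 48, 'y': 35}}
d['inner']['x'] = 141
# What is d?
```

After line 1: d = {'inner': {'x': 48, 'y': 35}}
After line 2 (inner x overwritten): d = {'inner': {'x': 141, 'y': 35}}

{'inner': {'x': 141, 'y': 35}}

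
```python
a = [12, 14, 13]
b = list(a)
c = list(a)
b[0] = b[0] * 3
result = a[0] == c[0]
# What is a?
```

After line 1: a = [12, 14, 13]
After line 2 (b = list(a), copy): a = [12, 14, 13], b = [12, 14, 13]
After line 3 (c = list(a) is a copy, new object): c = [12, 14, 13]
After line 4 (b[0] = 12 * 3 = 36; only b mutates (copy)): a = [12, 14, 13], b = [36, 14, 13], c = [12, 14, 13]
After line 5 (a[0] = 12, c[0] = 12; result = True)

[12, 14, 13]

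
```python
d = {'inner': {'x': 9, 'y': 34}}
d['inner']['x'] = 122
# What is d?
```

After line 1: d = {'inner': {'x': 9, 'y': 34}}
After line 2 (inner x overwritten): d = {'inner': {'x': 122, 'y': 34}}

{'inner': {'x': 122, 'y': 34}}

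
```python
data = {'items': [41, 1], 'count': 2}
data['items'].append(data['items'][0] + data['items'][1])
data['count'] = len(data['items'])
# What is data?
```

After line 1: data = {'items': [41, 1], 'count': 2}
After line 2 (append 41 + 1 = 42): data = {'items': [41, 1, 42], 'count': 2}
After line 3 (count = len(items) = 3): data = {'items': [41, 1, 42], 'count': 3}

{'items': [41, 1, 42], 'count': 3}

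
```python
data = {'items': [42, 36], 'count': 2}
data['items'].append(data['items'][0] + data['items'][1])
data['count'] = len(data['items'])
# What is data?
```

After line 1: data = {'items': [42, 36], 'count': 2}
After line 2 (append 42 + 36 = 78): data = {'items': [42, 36, 78], 'count': 2}
After line 3 (count = len(items) = 3): data = {'items': [42, 36, 78], 'count': 3}

{'items': [42, 36, 78], 'count': 3}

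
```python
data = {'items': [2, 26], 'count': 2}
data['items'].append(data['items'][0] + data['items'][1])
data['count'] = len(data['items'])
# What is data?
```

After line 1: data = {'items': [2, 26], 'count': 2}
After line 2 (append 2 + 26 = 28): data = {'items': [2, 26, 28], 'count': 2}
After line 3 (count = len(items) = 3): data = {'items': [2, 26, 28], 'count': 3}

{'items': [2, 26, 28], 'count': 3}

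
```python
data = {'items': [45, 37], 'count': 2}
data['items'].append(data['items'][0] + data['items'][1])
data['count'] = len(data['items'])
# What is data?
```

After line 1: data = {'items': [45, 37], 'count': 2}
After line 2 (append 45 + 37 = 82): data = {'items': [45, 37, 82], 'count': 2}
After line 3 (count = len(items) = 3): data = {'items': [45, 37, 82], 'count': 3}

{'items': [45, 37, 82], 'count': 3}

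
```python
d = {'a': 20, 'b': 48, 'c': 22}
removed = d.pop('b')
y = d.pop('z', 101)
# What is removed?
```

After line 1: d = {'a': 20, 'b': 48, 'c': 22}
After line 2 (pop 'b' returns 48): d = {'a': 20, 'c': 22}, removed = 48
After line 3 (pop 'z' missing, returns default 101): d = {'a': 20, 'c': 22}, y = 101

48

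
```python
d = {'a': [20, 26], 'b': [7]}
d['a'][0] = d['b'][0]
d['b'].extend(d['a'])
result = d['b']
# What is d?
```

After line 1: d = {'a': [20, 26], 'b': [7]}
After line 2 (a[0] = b[0] = 7): d = {'a': [7, 26], 'b': [7]}
After line 3 (b.extend(a) appends [7, 26]): d = {'a': [7, 26], 'b': [7, 7, 26]}
After line 4: result = d['b'] = [7, 7, 26]

{'a': [7, 26], 'b': [7, 7, 26]}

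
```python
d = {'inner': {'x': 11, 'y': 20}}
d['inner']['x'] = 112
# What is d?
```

After line 1: d = {'inner': {'x': 11, 'y': 20}}
After line 2 (inner x overwritten): d = {'inner': {'x': 112, 'y': 20}}

{'inner': {'x': 112, 'y': 20}}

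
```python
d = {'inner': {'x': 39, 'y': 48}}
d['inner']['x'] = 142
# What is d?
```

After line 1: d = {'inner': {'x': 39, 'y': 48}}
After line 2 (inner x overwritten): d = {'inner': {'x': 142, 'y': 48}}

{'inner': {'x': 142, 'y': 48}}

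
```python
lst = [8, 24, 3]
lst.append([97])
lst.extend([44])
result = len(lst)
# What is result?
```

After line 1: lst = [8, 24, 3]
After line 2 (append adds [97] as single element): lst = [8, 24, 3, [97]]
After line 3 (extend unpacks [44], adds 44): lst = [8, 24, 3, [97], 44]
After line 4: result = len(lst) = 5

5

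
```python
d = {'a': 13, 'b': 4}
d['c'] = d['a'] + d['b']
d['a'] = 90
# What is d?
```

After line 1: d = {'a': 13, 'b': 4}
After line 2 (d['c'] = 13 + 4): d = {'a': 13, 'b': 4, 'c': 17}
After line 3: d = {'a': 90, 'b': 4, 'c': 17}

{'a': 90, 'b': 4, 'c': 17}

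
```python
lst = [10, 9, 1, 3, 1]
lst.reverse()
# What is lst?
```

[1, 3, 1, 9, 10]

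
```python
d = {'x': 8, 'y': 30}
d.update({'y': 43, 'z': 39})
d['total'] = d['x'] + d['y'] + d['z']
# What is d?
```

After line 1: d = {'x': 8, 'y': 30}
After line 2 (y overwritten, z added): d = {'x': 8, 'y': 43, 'z': 39}
After line 3 (total = 8 + 43 + 39 = 90): d = {'x': 8, 'y': 43, 'z': 39, 'total': 90}

{'x': 8, 'y': 43, 'z': 39, 'total': 90}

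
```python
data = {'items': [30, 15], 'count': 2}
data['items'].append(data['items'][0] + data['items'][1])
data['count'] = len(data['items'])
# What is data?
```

After line 1: data = {'items': [30, 15], 'count': 2}
After line 2 (append 30 + 15 = 45): data = {'items': [30, 15, 45], 'count': 2}
After line 3 (count = len(items) = 3): data = {'items': [30, 15, 45], 'count': 3}

{'items': [30, 15, 45], 'count': 3}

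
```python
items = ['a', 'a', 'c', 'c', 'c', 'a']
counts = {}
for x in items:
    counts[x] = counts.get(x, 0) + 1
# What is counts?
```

Initial: counts = {}, items = ['a', 'a', 'c', 'c', 'c', 'a']
See 'a': counts = {'a': 1}
See 'a': counts = {'a': 2}
See 'c': counts = {'a': 2, 'c': 1}
See 'c': counts = {'a': 2, 'c': 2}
See 'c': counts = {'a': 2, 'c': 3}
See 'a': counts = {'a': 3, 'c': 3}

{'a': 3, 'c': 3}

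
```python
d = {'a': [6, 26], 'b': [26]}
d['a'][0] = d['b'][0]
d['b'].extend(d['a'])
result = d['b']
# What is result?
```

After line 1: d = {'a': [6, 26], 'b': [26]}
After line 2 (a[0] = b[0] = 26): d = {'a': [26, 26], 'b': [26]}
After line 3 (b.extend(a) appends [26, 26]): d = {'a': [26, 26], 'b': [26, 26, 26]}
After line 4: result = d['b'] = [26, 26, 26]

[26, 26, 26]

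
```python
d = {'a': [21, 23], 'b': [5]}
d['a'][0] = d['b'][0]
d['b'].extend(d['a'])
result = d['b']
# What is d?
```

After line 1: d = {'a': [21, 23], 'b': [5]}
After line 2 (a[0] = b[0] = 5): d = {'a': [5, 23], 'b': [5]}
After line 3 (b.extend(a) appends [5, 23]): d = {'a': [5, 23], 'b': [5, 5, 23]}
After line 4: result = d['b'] = [5, 5, 23]

{'a': [5, 23], 'b': [5, 5, 23]}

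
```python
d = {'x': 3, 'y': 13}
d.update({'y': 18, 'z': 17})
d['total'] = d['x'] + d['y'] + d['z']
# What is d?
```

After line 1: d = {'x': 3, 'y': 13}
After line 2 (y overwritten, z added): d = {'x': 3, 'y': 18, 'z': 17}
After line 3 (total = 3 + 18 + 17 = 38): d = {'x': 3, 'y': 18, 'z': 17, 'total': 38}

{'x': 3, 'y': 18, 'z': 17, 'total': 38}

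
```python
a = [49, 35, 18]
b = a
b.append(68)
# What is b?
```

After line 1: a = [49, 35, 18]
After line 2 (b = a is an alias, same object): a = [49, 35, 18], b = [49, 35, 18]
After line 3 (b.append mutates the shared list): a = [49, 35, 18, 68], b = [49, 35, 18, 68]

[49, 35, 18, 68]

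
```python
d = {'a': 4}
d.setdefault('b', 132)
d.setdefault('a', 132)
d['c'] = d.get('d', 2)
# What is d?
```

After line 1: d = {'a': 4}
After line 2 (setdefault adds 'b'=132): d = {'a': 4, 'b': 132}
After line 3 (setdefault 'a' no-op, already exists): d = {'a': 4, 'b': 132}
After line 4 (get('d', 2) returns default since 'd' not in d): d = {'a': 4, 'b': 132, 'c': 2}

{'a': 4, 'b': 132, 'c': 2}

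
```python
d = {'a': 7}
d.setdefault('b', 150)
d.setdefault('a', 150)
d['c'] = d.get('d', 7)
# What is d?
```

After line 1: d = {'a': 7}
After line 2 (setdefault adds 'b'=150): d = {'a': 7, 'b': 150}
After line 3 (setdefault 'a' no-op, already exists): d = {'a': 7, 'b': 150}
After line 4 (get('d', 7) returns default since 'd' not in d): d = {'a': 7, 'b': 150, 'c': 7}

{'a': 7, 'b': 150, 'c': 7}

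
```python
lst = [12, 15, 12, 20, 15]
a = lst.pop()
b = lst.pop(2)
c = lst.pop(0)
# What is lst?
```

After line 1: lst = [12, 15, 12, 20, 15]
After line 2 (pop() -> a = 15): lst = [12, 15, 12, 20]
After line 3 (pop(2) -> b = 12): lst = [12, 15, 20]
After line 4 (pop(0) -> c = 12): lst = [15, 20]

[15, 20]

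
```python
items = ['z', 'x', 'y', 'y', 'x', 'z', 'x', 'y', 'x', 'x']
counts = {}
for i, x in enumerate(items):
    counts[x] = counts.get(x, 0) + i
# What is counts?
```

Initial: counts = {}, items = ['z', 'x', 'y', 'y', 'x', 'z', 'x', 'y', 'x', 'x']
i=0, x='z': counts = {'z': 0}
i=1, x='x': counts = {'z': 0, 'x': 1}
i=2, x='y': counts = {'z': 0, 'x': 1, 'y': 2}
i=3, x='y': counts = {'z': 0, 'x': 1, 'y': 5}
i=4, x='x': counts = {'z': 0, 'x': 5, 'y': 5}
i=5, x='z': counts = {'z': 5, 'x': 5, 'y': 5}
i=6, x='x': counts = {'z': 5, 'x': 11, 'y': 5}
i=7, x='y': counts = {'z': 5, 'x': 11, 'y': 12}
i=8, x='x': counts = {'z': 5, 'x': 19, 'y': 12}
i=9, x='x': counts = {'z': 5, 'x': 28, 'y': 12}

{'z': 5, 'x': 28, 'y': 12}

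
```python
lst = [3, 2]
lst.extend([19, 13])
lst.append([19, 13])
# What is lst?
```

After line 1: lst = [3, 2]
After line 2 (extend unpacks [19, 13]): lst = [3, 2, 19, 13]
After line 3 (append adds [19, 13] as single element): lst = [3, 2, 19, 13, [19, 13]]

[3, 2, 19, 13, [19, 13]]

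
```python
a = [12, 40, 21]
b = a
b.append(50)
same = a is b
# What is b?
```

After line 1: a = [12, 40, 21]
After line 2 (b = a is an alias, same object): a = [12, 40, 21], b = [12, 40, 21]
After line 3 (b.append mutates the shared list): a = [12, 40, 21, 50], b = [12, 40, 21, 50]
After line 4 (same = a is b; same object -> True): same = True

[12, 40, 21, 50]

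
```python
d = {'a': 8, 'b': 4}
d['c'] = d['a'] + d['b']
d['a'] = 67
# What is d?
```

After line 1: d = {'a': 8, 'b': 4}
After line 2 (d['c'] = 8 + 4): d = {'a': 8, 'b': 4, 'c': 12}
After line 3: d = {'a': 67, 'b': 4, 'c': 12}

{'a': 67, 'b': 4, 'c': 12}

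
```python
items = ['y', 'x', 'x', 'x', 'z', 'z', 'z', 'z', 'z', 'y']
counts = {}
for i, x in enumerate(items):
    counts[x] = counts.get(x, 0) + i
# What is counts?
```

Initial: counts = {}, items = ['y', 'x', 'x', 'x', 'z', 'z', 'z', 'z', 'z', 'y']
i=0, x='y': counts = {'y': 0}
i=1, x='x': counts = {'y': 0, 'x': 1}
i=2, x='x': counts = {'y': 0, 'x': 3}
i=3, x='x': counts = {'y': 0, 'x': 6}
i=4, x='z': counts = {'y': 0, 'x': 6, 'z': 4}
i=5, x='z': counts = {'y': 0, 'x': 6, 'z': 9}
i=6, x='z': counts = {'y': 0, 'x': 6, 'z': 15}
i=7, x='z': counts = {'y': 0, 'x': 6, 'z': 22}
i=8, x='z': counts = {'y': 0, 'x': 6, 'z': 30}
i=9, x='y': counts = {'y': 9, 'x': 6, 'z': 30}

{'y': 9, 'x': 6, 'z': 30}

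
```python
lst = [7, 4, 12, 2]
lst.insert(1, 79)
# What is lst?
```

[7, 79, 4, 12, 2]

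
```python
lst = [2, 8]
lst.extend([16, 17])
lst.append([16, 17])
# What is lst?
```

After line 1: lst = [2, 8]
After line 2 (extend unpacks [16, 17]): lst = [2, 8, 16, 17]
After line 3 (append adds [16, 17] as single element): lst = [2, 8, 16, 17, [16, 17]]

[2, 8, 16, 17, [16, 17]]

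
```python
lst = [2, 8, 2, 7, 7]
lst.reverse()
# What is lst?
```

[7, 7, 2, 8, 2]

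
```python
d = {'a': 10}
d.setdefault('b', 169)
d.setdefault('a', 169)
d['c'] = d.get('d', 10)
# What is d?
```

After line 1: d = {'a': 10}
After line 2 (setdefault adds 'b'=169): d = {'a': 10, 'b': 169}
After line 3 (setdefault 'a' no-op, already exists): d = {'a': 10, 'b': 169}
After line 4 (get('d', 10) returns default since 'd' not in d): d = {'a': 10, 'b': 169, 'c': 10}

{'a': 10, 'b': 169, 'c': 10}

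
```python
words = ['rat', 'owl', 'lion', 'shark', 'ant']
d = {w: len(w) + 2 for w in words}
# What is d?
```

{'rat': 5, 'owl': 5, 'lion': 6, 'shark': 7, 'ant': 5}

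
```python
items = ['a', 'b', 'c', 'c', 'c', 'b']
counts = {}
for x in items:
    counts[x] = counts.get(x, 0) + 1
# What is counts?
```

Initial: counts = {}, items = ['a', 'b', 'c', 'c', 'c', 'b']
See 'a': counts = {'a': 1}
See 'b': counts = {'a': 1, 'b': 1}
See 'c': counts = {'a': 1, 'b': 1, 'c': 1}
See 'c': counts = {'a': 1, 'b': 1, 'c': 2}
See 'c': counts = {'a': 1, 'b': 1, 'c': 3}
See 'b': counts = {'a': 1, 'b': 2, 'c': 3}

{'a': 1, 'b': 2, 'c': 3}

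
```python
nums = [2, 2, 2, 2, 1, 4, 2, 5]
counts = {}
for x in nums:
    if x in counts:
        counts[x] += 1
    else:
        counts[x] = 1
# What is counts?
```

Initial: counts = {}, nums = [2, 2, 2, 2, 1, 4, 2, 5]
See 2: counts = {2: 1}
See 2: counts = {2: 2}
See 2: counts = {2: 3}
See 2: counts = {2: 4}
See 1: counts = {2: 4, 1: 1}
See 4: counts = {2: 4, 1: 1, 4: 1}
See 2: counts = {2: 5, 1: 1, 4: 1}
See 5: counts = {2: 5, 1: 1, 4: 1, 5: 1}

{2: 5, 1: 1, 4: 1, 5: 1}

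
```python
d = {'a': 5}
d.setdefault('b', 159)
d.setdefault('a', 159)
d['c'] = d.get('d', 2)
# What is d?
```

After line 1: d = {'a': 5}
After line 2 (setdefault adds 'b'=159): d = {'a': 5, 'b': 159}
After line 3 (setdefault 'a' no-op, already exists): d = {'a': 5, 'b': 159}
After line 4 (get('d', 2) returns default since 'd' not in d): d = {'a': 5, 'b': 159, 'c': 2}

{'a': 5, 'b': 159, 'c': 2}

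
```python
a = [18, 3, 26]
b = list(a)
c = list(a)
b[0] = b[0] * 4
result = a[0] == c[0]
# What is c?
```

After line 1: a = [18, 3, 26]
After line 2 (b = list(a), copy): a = [18, 3, 26], b = [18, 3, 26]
After line 3 (c = list(a) is a copy, new object): c = [18, 3, 26]
After line 4 (b[0] = 18 * 4 = 72; only b mutates (copy)): a = [18, 3, 26], b = [72, 3, 26], c = [18, 3, 26]
After line 5 (a[0] = 18, c[0] = 18; result = True)

[18, 3, 26]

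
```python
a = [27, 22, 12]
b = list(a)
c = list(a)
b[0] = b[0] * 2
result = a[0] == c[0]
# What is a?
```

After line 1: a = [27, 22, 12]
After line 2 (b = list(a), copy): a = [27, 22, 12], b = [27, 22, 12]
After line 3 (c = list(a) is a copy, new object): c = [27, 22, 12]
After line 4 (b[0] = 27 * 2 = 54; only b mutates (copy)): a = [27, 22, 12], b = [54, 22, 12], c = [27, 22, 12]
After line 5 (a[0] = 27, c[0] = 27; result = True)

[27, 22, 12]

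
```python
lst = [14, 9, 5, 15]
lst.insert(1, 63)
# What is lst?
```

[14, 63, 9, 5, 15]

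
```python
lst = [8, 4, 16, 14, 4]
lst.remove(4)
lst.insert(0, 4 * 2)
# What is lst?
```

After line 1: lst = [8, 4, 16, 14, 4]
After line 2 (remove first 4): lst = [8, 16, 14, 4]
After line 3 (insert 8 at index 0): lst = [8, 8, 16, 14, 4]

[8, 8, 16, 14, 4]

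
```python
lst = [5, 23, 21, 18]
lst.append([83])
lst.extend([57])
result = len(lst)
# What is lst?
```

After line 1: lst = [5, 23, 21, 18]
After line 2 (append adds [83] as single element): lst = [5, 23, 21, 18, [83]]
After line 3 (extend unpacks [57], adds 57): lst = [5, 23, 21, 18, [83], 57]
After line 4: result = len(lst) = 6

[5, 23, 21, 18, [83], 57]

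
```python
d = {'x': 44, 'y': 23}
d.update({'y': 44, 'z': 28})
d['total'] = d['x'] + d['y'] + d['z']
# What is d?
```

After line 1: d = {'x': 44, 'y': 23}
After line 2 (y overwritten, z added): d = {'x': 44, 'y': 44, 'z': 28}
After line 3 (total = 44 + 44 + 28 = 116): d = {'x': 44, 'y': 44, 'z': 28, 'total': 116}

{'x': 44, 'y': 44, 'z': 28, 'total': 116}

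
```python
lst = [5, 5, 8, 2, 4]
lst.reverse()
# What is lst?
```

[4, 2, 8, 5, 5]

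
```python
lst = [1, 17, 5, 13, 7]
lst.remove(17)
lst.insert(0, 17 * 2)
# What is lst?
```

After line 1: lst = [1, 17, 5, 13, 7]
After line 2 (remove first 17): lst = [1, 5, 13, 7]
After line 3 (insert 34 at index 0): lst = [34, 1, 5, 13, 7]

[34, 1, 5, 13, 7]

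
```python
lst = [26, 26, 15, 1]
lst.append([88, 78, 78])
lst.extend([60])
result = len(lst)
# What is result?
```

After line 1: lst = [26, 26, 15, 1]
After line 2 (append adds [88, 78, 78] as single element): lst = [26, 26, 15, 1, [88, 78, 78]]
After line 3 (extend unpacks [60], adds 60): lst = [26, 26, 15, 1, [88, 78, 78], 60]
After line 4: result = len(lst) = 6

6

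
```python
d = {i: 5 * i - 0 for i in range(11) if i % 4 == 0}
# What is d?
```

{0: 0, 4: 20, 8: 40}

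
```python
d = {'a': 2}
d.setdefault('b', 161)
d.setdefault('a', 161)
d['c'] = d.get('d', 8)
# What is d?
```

After line 1: d = {'a': 2}
After line 2 (setdefault adds 'b'=161): d = {'a': 2, 'b': 161}
After line 3 (setdefault 'a' no-op, already exists): d = {'a': 2, 'b': 161}
After line 4 (get('d', 8) returns default since 'd' not in d): d = {'a': 2, 'b': 161, 'c': 8}

{'a': 2, 'b': 161, 'c': 8}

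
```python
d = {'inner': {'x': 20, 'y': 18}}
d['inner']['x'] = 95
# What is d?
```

After line 1: d = {'inner': {'x': 20, 'y': 18}}
After line 2 (inner x overwritten): d = {'inner': {'x': 95, 'y': 18}}

{'inner': {'x': 95, 'y': 18}}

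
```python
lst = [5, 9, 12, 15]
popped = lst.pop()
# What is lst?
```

[5, 9, 12]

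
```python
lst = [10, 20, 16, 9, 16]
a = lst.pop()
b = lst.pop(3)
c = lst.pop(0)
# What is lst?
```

After line 1: lst = [10, 20, 16, 9, 16]
After line 2 (pop() -> a = 16): lst = [10, 20, 16, 9]
After line 3 (pop(3) -> b = 9): lst = [10, 20, 16]
After line 4 (pop(0) -> c = 10): lst = [20, 16]

[20, 16]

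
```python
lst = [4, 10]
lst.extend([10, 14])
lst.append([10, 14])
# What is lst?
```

After line 1: lst = [4, 10]
After line 2 (extend unpacks [10, 14]): lst = [4, 10, 10, 14]
After line 3 (append adds [10, 14] as single element): lst = [4, 10, 10, 14, [10, 14]]

[4, 10, 10, 14, [10, 14]]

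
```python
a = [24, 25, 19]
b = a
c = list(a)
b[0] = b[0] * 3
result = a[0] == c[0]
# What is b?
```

After line 1: a = [24, 25, 19]
After line 2 (b = a, alias): a = [24, 25, 19], b = [24, 25, 19]
After line 3 (c = list(a) is a copy, new object): c = [24, 25, 19]
After line 4 (b[0] = 24 * 3 = 72; mutates shared a/b): a = b = [72, 25, 19], c = [24, 25, 19]
After line 5 (a[0] = 72, c[0] = 24; result = False)

[72, 25, 19]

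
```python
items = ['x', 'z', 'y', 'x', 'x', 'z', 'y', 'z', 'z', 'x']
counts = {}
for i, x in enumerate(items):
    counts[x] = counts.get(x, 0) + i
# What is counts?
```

Initial: counts = {}, items = ['x', 'z', 'y', 'x', 'x', 'z', 'y', 'z', 'z', 'x']
i=0, x='x': counts = {'x': 0}
i=1, x='z': counts = {'x': 0, 'z': 1}
i=2, x='y': counts = {'x': 0, 'z': 1, 'y': 2}
i=3, x='x': counts = {'x': 3, 'z': 1, 'y': 2}
i=4, x='x': counts = {'x': 7, 'z': 1, 'y': 2}
i=5, x='z': counts = {'x': 7, 'z': 6, 'y': 2}
i=6, x='y': counts = {'x': 7, 'z': 6, 'y': 8}
i=7, x='z': counts = {'x': 7, 'z': 13, 'y': 8}
i=8, x='z': counts = {'x': 7, 'z': 21, 'y': 8}
i=9, x='x': counts = {'x': 16, 'z': 21, 'y': 8}

{'x': 16, 'z': 21, 'y': 8}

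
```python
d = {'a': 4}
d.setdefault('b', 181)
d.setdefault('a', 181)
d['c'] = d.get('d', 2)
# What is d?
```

After line 1: d = {'a': 4}
After line 2 (setdefault adds 'b'=181): d = {'a': 4, 'b': 181}
After line 3 (setdefault 'a' no-op, already exists): d = {'a': 4, 'b': 181}
After line 4 (get('d', 2) returns default since 'd' not in d): d = {'a': 4, 'b': 181, 'c': 2}

{'a': 4, 'b': 181, 'c': 2}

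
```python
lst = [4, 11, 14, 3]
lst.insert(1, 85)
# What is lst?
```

[4, 85, 11, 14, 3]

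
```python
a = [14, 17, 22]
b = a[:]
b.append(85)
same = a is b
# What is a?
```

After line 1: a = [14, 17, 22]
After line 2 (b = a[:] is a shallow copy, new object): a = [14, 17, 22], b = [14, 17, 22]
After line 3 (append only mutates b): a = [14, 17, 22], b = [14, 17, 22, 85]
After line 4 (same = a is b; different objects -> False): same = False

[14, 17, 22]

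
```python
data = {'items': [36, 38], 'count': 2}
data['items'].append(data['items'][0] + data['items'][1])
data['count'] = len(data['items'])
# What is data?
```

After line 1: data = {'items': [36, 38], 'count': 2}
After line 2 (append 36 + 38 = 74): data = {'items': [36, 38, 74], 'count': 2}
After line 3 (count = len(items) = 3): data = {'items': [36, 38, 74], 'count': 3}

{'items': [36, 38, 74], 'count': 3}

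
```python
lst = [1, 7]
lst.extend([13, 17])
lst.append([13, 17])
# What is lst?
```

After line 1: lst = [1, 7]
After line 2 (extend unpacks [13, 17]): lst = [1, 7, 13, 17]
After line 3 (append adds [13, 17] as single element): lst = [1, 7, 13, 17, [13, 17]]

[1, 7, 13, 17, [13, 17]]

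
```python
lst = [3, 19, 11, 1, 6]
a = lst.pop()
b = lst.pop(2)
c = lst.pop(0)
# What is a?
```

After line 1: lst = [3, 19, 11, 1, 6]
After line 2 (pop() -> a = 6): lst = [3, 19, 11, 1]
After line 3 (pop(2) -> b = 11): lst = [3, 19, 1]
After line 4 (pop(0) -> c = 3): lst = [19, 1]

6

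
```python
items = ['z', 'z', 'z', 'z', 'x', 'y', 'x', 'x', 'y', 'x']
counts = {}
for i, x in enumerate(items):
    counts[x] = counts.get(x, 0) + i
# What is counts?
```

Initial: counts = {}, items = ['z', 'z', 'z', 'z', 'x', 'y', 'x', 'x', 'y', 'x']
i=0, x='z': counts = {'z': 0}
i=1, x='z': counts = {'z': 1}
i=2, x='z': counts = {'z': 3}
i=3, x='z': counts = {'z': 6}
i=4, x='x': counts = {'z': 6, 'x': 4}
i=5, x='y': counts = {'z': 6, 'x': 4, 'y': 5}
i=6, x='x': counts = {'z': 6, 'x': 10, 'y': 5}
i=7, x='x': counts = {'z': 6, 'x': 17, 'y': 5}
i=8, x='y': counts = {'z': 6, 'x': 17, 'y': 13}
i=9, x='x': counts = {'z': 6, 'x': 26, 'y': 13}

{'z': 6, 'x': 26, 'y': 13}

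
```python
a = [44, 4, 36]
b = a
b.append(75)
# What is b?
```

After line 1: a = [44, 4, 36]
After line 2 (b = a is an alias, same object): a = [44, 4, 36], b = [44, 4, 36]
After line 3 (b.append mutates the shared list): a = [44, 4, 36, 75], b = [44, 4, 36, 75]

[44, 4, 36, 75]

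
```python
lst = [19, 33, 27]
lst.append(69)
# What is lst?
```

[19, 33, 27, 69]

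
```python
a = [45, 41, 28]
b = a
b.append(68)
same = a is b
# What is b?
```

After line 1: a = [45, 41, 28]
After line 2 (b = a is an alias, same object): a = [45, 41, 28], b = [45, 41, 28]
After line 3 (b.append mutates the shared list): a = [45, 41, 28, 68], b = [45, 41, 28, 68]
After line 4 (same = a is b; same object -> True): same = True

[45, 41, 28, 68]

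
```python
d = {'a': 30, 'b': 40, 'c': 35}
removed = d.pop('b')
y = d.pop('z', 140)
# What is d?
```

After line 1: d = {'a': 30, 'b': 40, 'c': 35}
After line 2 (pop 'b' returns 40): d = {'a': 30, 'c': 35}, removed = 40
After line 3 (pop 'z' missing, returns default 140): d = {'a': 30, 'c': 35}, y = 140

{'a': 30, 'c': 35}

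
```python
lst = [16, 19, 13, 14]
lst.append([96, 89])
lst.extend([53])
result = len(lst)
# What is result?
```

After line 1: lst = [16, 19, 13, 14]
After line 2 (append adds [96, 89] as single element): lst = [16, 19, 13, 14, [96, 89]]
After line 3 (extend unpacks [53], adds 53): lst = [16, 19, 13, 14, [96, 89], 53]
After line 4: result = len(lst) = 6

6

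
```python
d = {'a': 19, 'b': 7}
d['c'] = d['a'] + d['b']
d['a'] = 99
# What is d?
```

After line 1: d = {'a': 19, 'b': 7}
After line 2 (d['c'] = 19 + 7): d = {'a': 19, 'b': 7, 'c': 26}
After line 3: d = {'a': 99, 'b': 7, 'c': 26}

{'a': 99, 'b': 7, 'c': 26}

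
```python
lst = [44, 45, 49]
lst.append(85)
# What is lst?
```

[44, 45, 49, 85]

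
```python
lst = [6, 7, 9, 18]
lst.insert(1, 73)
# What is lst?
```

[6, 73, 7, 9, 18]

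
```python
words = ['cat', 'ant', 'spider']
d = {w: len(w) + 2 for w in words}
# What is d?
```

{'cat': 5, 'ant': 5, 'spider': 8}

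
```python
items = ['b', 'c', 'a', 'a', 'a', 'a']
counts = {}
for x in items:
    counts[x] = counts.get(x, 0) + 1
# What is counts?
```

Initial: counts = {}, items = ['b', 'c', 'a', 'a', 'a', 'a']
See 'b': counts = {'b': 1}
See 'c': counts = {'b': 1, 'c': 1}
See 'a': counts = {'b': 1, 'c': 1, 'a': 1}
See 'a': counts = {'b': 1, 'c': 1, 'a': 2}
See 'a': counts = {'b': 1, 'c': 1, 'a': 3}
See 'a': counts = {'b': 1, 'c': 1, 'a': 4}

{'b': 1, 'c': 1, 'a': 4}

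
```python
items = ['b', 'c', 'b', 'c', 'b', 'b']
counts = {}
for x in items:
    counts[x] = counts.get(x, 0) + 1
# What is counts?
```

Initial: counts = {}, items = ['b', 'c', 'b', 'c', 'b', 'b']
See 'b': counts = {'b': 1}
See 'c': counts = {'b': 1, 'c': 1}
See 'b': counts = {'b': 2, 'c': 1}
See 'c': counts = {'b': 2, 'c': 2}
See 'b': counts = {'b': 3, 'c': 2}
See 'b': counts = {'b': 4, 'c': 2}

{'b': 4, 'c': 2}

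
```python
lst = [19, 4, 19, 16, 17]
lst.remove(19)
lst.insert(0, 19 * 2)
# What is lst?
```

After line 1: lst = [19, 4, 19, 16, 17]
After line 2 (remove first 19): lst = [4, 19, 16, 17]
After line 3 (insert 38 at index 0): lst = [38, 4, 19, 16, 17]

[38, 4, 19, 16, 17]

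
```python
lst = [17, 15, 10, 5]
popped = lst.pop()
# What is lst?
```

[17, 15, 10]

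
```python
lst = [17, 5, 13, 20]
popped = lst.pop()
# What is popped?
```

20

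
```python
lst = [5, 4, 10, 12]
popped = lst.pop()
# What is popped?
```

12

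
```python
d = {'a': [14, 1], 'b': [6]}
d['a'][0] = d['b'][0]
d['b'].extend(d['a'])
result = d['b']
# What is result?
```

After line 1: d = {'a': [14, 1], 'b': [6]}
After line 2 (a[0] = b[0] = 6): d = {'a': [6, 1], 'b': [6]}
After line 3 (b.extend(a) appends [6, 1]): d = {'a': [6, 1], 'b': [6, 6, 1]}
After line 4: result = d['b'] = [6, 6, 1]

[6, 6, 1]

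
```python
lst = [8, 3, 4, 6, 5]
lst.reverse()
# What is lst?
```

[5, 6, 4, 3, 8]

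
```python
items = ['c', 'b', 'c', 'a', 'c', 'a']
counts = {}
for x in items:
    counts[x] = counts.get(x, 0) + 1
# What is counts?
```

Initial: counts = {}, items = ['c', 'b', 'c', 'a', 'c', 'a']
See 'c': counts = {'c': 1}
See 'b': counts = {'c': 1, 'b': 1}
See 'c': counts = {'c': 2, 'b': 1}
See 'a': counts = {'c': 2, 'b': 1, 'a': 1}
See 'c': counts = {'c': 3, 'b': 1, 'a': 1}
See 'a': counts = {'c': 3, 'b': 1, 'a': 2}

{'c': 3, 'b': 1, 'a': 2}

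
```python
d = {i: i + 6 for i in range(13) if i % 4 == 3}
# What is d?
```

{3: 9, 7: 13, 11: 17}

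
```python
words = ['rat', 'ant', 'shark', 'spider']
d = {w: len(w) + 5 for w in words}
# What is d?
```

{'rat': 8, 'ant': 8, 'shark': 10, 'spider': 11}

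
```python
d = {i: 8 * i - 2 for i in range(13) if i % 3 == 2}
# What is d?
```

{2: 14, 5: 38, 8: 62, 11: 86}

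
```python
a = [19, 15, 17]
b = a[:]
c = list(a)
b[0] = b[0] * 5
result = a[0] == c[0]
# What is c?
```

After line 1: a = [19, 15, 17]
After line 2 (b = a[:], copy): a = [19, 15, 17], b = [19, 15, 17]
After line 3 (c = list(a) is a copy, new object): c = [19, 15, 17]
After line 4 (b[0] = 19 * 5 = 95; only b mutates (copy)): a = [19, 15, 17], b = [95, 15, 17], c = [19, 15, 17]
After line 5 (a[0] = 19, c[0] = 19; result = True)

[19, 15, 17]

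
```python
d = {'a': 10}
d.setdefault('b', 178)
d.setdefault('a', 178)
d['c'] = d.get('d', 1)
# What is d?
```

After line 1: d = {'a': 10}
After line 2 (setdefault adds 'b'=178): d = {'a': 10, 'b': 178}
After line 3 (setdefault 'a' no-op, already exists): d = {'a': 10, 'b': 178}
After line 4 (get('d', 1) returns default since 'd' not in d): d = {'a': 10, 'b': 178, 'c': 1}

{'a': 10, 'b': 178, 'c': 1}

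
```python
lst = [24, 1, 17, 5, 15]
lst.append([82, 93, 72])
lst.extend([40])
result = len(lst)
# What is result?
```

After line 1: lst = [24, 1, 17, 5, 15]
After line 2 (append adds [82, 93, 72] as single element): lst = [24, 1, 17, 5, 15, [82, 93, 72]]
After line 3 (extend unpacks [40], adds 40): lst = [24, 1, 17, 5, 15, [82, 93, 72], 40]
After line 4: result = len(lst) = 7

7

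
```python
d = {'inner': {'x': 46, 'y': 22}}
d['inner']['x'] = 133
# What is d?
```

After line 1: d = {'inner': {'x': 46, 'y': 22}}
After line 2 (inner x overwritten): d = {'inner': {'x': 133, 'y': 22}}

{'inner': {'x': 133, 'y': 22}}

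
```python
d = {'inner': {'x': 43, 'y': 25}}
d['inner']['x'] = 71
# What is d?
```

After line 1: d = {'inner': {'x': 43, 'y': 25}}
After line 2 (inner x overwritten): d = {'inner': {'x': 71, 'y': 25}}

{'inner': {'x': 71, 'y': 25}}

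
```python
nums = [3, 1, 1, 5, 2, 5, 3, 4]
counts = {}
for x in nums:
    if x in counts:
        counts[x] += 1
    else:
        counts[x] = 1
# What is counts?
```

Initial: counts = {}, nums = [3, 1, 1, 5, 2, 5, 3, 4]
See 3: counts = {3: 1}
See 1: counts = {3: 1, 1: 1}
See 1: counts = {3: 1, 1: 2}
See 5: counts = {3: 1, 1: 2, 5: 1}
See 2: counts = {3: 1, 1: 2, 5: 1, 2: 1}
See 5: counts = {3: 1, 1: 2, 5: 2, 2: 1}
See 3: counts = {3: 2, 1: 2, 5: 2, 2: 1}
See 4: counts = {3: 2, 1: 2, 5: 2, 2: 1, 4: 1}

{3: 2, 1: 2, 5: 2, 2: 1, 4: 1}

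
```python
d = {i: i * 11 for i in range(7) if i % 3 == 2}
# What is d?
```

{2: 22, 5: 55}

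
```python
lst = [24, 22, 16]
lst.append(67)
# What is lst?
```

[24, 22, 16, 67]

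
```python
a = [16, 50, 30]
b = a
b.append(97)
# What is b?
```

After line 1: a = [16, 50, 30]
After line 2 (b = a is an alias, same object): a = [16, 50, 30], b = [16, 50, 30]
After line 3 (b.append mutates the shared list): a = [16, 50, 30, 97], b = [16, 50, 30, 97]

[16, 50, 30, 97]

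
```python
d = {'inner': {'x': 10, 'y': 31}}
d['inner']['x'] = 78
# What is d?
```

After line 1: d = {'inner': {'x': 10, 'y': 31}}
After line 2 (inner x overwritten): d = {'inner': {'x': 78, 'y': 31}}

{'inner': {'x': 78, 'y': 31}}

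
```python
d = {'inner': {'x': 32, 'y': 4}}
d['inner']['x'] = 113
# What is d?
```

After line 1: d = {'inner': {'x': 32, 'y': 4}}
After line 2 (inner x overwritten): d = {'inner': {'x': 113, 'y': 4}}

{'inner': {'x': 113, 'y': 4}}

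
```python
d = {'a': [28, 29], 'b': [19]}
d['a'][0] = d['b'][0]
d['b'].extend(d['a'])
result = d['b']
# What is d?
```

After line 1: d = {'a': [28, 29], 'b': [19]}
After line 2 (a[0] = b[0] = 19): d = {'a': [19, 29], 'b': [19]}
After line 3 (b.extend(a) appends [19, 29]): d = {'a': [19, 29], 'b': [19, 19, 29]}
After line 4: result = d['b'] = [19, 19, 29]

{'a': [19, 29], 'b': [19, 19, 29]}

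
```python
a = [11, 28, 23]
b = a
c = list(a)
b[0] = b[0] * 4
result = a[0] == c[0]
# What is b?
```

After line 1: a = [11, 28, 23]
After line 2 (b = a, alias): a = [11, 28, 23], b = [11, 28, 23]
After line 3 (c = list(a) is a copy, new object): c = [11, 28, 23]
After line 4 (b[0] = 11 * 4 = 44; mutates shared a/b): a = b = [44, 28, 23], c = [11, 28, 23]
After line 5 (a[0] = 44, c[0] = 11; result = False)

[44, 28, 23]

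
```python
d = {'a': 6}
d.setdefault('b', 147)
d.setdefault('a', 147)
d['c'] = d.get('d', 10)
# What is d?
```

After line 1: d = {'a': 6}
After line 2 (setdefault adds 'b'=147): d = {'a': 6, 'b': 147}
After line 3 (setdefault 'a' no-op, already exists): d = {'a': 6, 'b': 147}
After line 4 (get('d', 10) returns default since 'd' not in d): d = {'a': 6, 'b': 147, 'c': 10}

{'a': 6, 'b': 147, 'c': 10}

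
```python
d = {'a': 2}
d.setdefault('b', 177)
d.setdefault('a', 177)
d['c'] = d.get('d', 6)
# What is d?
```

After line 1: d = {'a': 2}
After line 2 (setdefault adds 'b'=177): d = {'a': 2, 'b': 177}
After line 3 (setdefault 'a' no-op, already exists): d = {'a': 2, 'b': 177}
After line 4 (get('d', 6) returns default since 'd' not in d): d = {'a': 2, 'b': 177, 'c': 6}

{'a': 2, 'b': 177, 'c': 6}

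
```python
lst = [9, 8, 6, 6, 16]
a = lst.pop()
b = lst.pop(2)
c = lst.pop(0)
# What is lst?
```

After line 1: lst = [9, 8, 6, 6, 16]
After line 2 (pop() -> a = 16): lst = [9, 8, 6, 6]
After line 3 (pop(2) -> b = 6): lst = [9, 8, 6]
After line 4 (pop(0) -> c = 9): lst = [8, 6]

[8, 6]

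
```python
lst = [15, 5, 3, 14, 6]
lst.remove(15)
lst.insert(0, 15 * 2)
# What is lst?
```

After line 1: lst = [15, 5, 3, 14, 6]
After line 2 (remove first 15): lst = [5, 3, 14, 6]
After line 3 (insert 30 at index 0): lst = [30, 5, 3, 14, 6]

[30, 5, 3, 14, 6]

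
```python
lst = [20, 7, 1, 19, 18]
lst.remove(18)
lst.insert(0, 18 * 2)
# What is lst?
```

After line 1: lst = [20, 7, 1, 19, 18]
After line 2 (remove first 18): lst = [20, 7, 1, 19]
After line 3 (insert 36 at index 0): lst = [36, 20, 7, 1, 19]

[36, 20, 7, 1, 19]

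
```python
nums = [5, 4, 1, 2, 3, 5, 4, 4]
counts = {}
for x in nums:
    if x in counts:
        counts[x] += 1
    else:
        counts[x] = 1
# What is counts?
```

Initial: counts = {}, nums = [5, 4, 1, 2, 3, 5, 4, 4]
See 5: counts = {5: 1}
See 4: counts = {5: 1, 4: 1}
See 1: counts = {5: 1, 4: 1, 1: 1}
See 2: counts = {5: 1, 4: 1, 1: 1, 2: 1}
See 3: counts = {5: 1, 4: 1, 1: 1, 2: 1, 3: 1}
See 5: counts = {5: 2, 4: 1, 1: 1, 2: 1, 3: 1}
See 4: counts = {5: 2, 4: 2, 1: 1, 2: 1, 3: 1}
See 4: counts = {5: 2, 4: 3, 1: 1, 2: 1, 3: 1}

{5: 2, 4: 3, 1: 1, 2: 1, 3: 1}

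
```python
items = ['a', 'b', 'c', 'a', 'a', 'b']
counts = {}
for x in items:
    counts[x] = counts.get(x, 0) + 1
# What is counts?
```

Initial: counts = {}, items = ['a', 'b', 'c', 'a', 'a', 'b']
See 'a': counts = {'a': 1}
See 'b': counts = {'a': 1, 'b': 1}
See 'c': counts = {'a': 1, 'b': 1, 'c': 1}
See 'a': counts = {'a': 2, 'b': 1, 'c': 1}
See 'a': counts = {'a': 3, 'b': 1, 'c': 1}
See 'b': counts = {'a': 3, 'b': 2, 'c': 1}

{'a': 3, 'b': 2, 'c': 1}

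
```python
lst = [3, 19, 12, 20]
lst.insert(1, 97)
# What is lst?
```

[3, 97, 19, 12, 20]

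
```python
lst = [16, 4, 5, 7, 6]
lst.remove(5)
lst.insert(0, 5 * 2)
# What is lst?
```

After line 1: lst = [16, 4, 5, 7, 6]
After line 2 (remove first 5): lst = [16, 4, 7, 6]
After line 3 (insert 10 at index 0): lst = [10, 16, 4, 7, 6]

[10, 16, 4, 7, 6]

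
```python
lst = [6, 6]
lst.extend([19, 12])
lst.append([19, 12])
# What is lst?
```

After line 1: lst = [6, 6]
After line 2 (extend unpacks [19, 12]): lst = [6, 6, 19, 12]
After line 3 (append adds [19, 12] as single element): lst = [6, 6, 19, 12, [19, 12]]

[6, 6, 19, 12, [19, 12]]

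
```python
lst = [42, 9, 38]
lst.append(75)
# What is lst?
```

[42, 9, 38, 75]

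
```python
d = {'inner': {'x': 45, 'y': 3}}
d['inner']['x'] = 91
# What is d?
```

After line 1: d = {'inner': {'x': 45, 'y': 3}}
After line 2 (inner x overwritten): d = {'inner': {'x': 91, 'y': 3}}

{'inner': {'x': 91, 'y': 3}}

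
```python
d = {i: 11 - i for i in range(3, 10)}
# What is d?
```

{3: 8, 4: 7, 5: 6, 6: 5, 7: 4, 8: 3, 9: 2}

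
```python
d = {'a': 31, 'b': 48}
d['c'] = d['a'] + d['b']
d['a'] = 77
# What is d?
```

After line 1: d = {'a': 31, 'b': 48}
After line 2 (d['c'] = 31 + 48): d = {'a': 31, 'b': 48, 'c': 79}
After line 3: d = {'a': 77, 'b': 48, 'c': 79}

{'a': 77, 'b': 48, 'c': 79}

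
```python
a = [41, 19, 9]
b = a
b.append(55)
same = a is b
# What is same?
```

After line 1: a = [41, 19, 9]
After line 2 (b = a is an alias, same object): a = [41, 19, 9], b = [41, 19, 9]
After line 3 (b.append mutates the shared list): a = [41, 19, 9, 55], b = [41, 19, 9, 55]
After line 4 (same = a is b; same object -> True): same = True

True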